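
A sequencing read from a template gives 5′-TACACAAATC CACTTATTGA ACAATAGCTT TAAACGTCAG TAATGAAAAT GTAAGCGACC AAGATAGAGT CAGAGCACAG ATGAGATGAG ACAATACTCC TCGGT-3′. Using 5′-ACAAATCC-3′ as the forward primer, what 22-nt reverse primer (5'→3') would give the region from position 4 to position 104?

5'-CCGAGGAGTATTGTCTCATCTC-3'

The product's 3' end on the top strand is position 104.
The reverse primer anneals to the top strand over positions 83–104, i.e. to GAGATGAGACAATACTCCTCGG.
Its sequence written 5'→3' is the reverse complement: CCGAGGAGTATTGTCTCATCTC.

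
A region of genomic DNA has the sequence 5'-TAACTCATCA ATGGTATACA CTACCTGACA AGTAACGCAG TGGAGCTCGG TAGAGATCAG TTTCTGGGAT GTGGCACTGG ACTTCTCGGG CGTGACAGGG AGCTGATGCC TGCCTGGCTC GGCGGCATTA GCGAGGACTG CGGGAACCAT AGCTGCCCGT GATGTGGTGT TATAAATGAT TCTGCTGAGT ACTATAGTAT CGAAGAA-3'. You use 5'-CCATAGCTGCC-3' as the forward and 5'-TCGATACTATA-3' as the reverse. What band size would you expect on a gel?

Scanning the template, CCATAGCTGCC occurs at positions 147–157; this primer anneals to the bottom strand there with its 3' end pointing downstream.
The reverse primer's reverse complement is TATAGTATCGA, which matches the template at positions 193–203.
The product runs from position 147 to position 203, so its length is 203 − 147 + 1 = 57 bp.

57 bp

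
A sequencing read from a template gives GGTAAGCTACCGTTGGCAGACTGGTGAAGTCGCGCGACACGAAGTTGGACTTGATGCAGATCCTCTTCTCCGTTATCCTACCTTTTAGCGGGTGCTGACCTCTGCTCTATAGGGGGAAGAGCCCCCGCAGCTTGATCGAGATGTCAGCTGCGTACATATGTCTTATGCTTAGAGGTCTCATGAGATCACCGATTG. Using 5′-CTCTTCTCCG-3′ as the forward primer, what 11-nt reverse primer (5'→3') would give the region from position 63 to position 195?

5'-CAATCGGTGAT-3'

The product's 3' end on the top strand is position 195.
The reverse primer anneals to the top strand over positions 185–195, i.e. to ATCACCGATTG.
Its sequence written 5'→3' is the reverse complement: CAATCGGTGAT.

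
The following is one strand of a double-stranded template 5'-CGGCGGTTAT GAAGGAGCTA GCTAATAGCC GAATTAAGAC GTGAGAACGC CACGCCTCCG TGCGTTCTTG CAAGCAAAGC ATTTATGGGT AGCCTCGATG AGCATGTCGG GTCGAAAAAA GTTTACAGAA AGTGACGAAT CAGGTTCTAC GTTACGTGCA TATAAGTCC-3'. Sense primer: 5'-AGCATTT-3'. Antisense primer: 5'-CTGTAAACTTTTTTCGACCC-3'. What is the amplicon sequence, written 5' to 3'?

Forward primer AGCATTT is found on the top strand at positions 78–84.
The reverse primer's reverse complement is GGGTCGAAAAAAGTTTACAG, which matches the template at positions 109–128.
The product is the template from position 78 through 128 (51 bp).

5'-AGCATTTATGGGTAGCCTCGATGAGCATGTCGGGTCGAAAAAAGTTTACAG-3'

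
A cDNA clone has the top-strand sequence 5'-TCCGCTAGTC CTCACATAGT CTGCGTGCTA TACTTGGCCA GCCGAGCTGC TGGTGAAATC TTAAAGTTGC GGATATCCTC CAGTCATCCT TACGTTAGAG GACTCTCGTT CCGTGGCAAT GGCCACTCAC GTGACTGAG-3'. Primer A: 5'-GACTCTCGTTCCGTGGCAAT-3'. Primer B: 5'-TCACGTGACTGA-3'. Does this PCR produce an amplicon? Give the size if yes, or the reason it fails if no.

No product — both primers anneal to the same strand and extend in the same direction.

Primer A (GACTCTCGTTCCGTGGCAAT) matches the top strand at positions 101–120 (3' end points downstream).
Primer B (TCACGTGACTGA) also matches the top strand directly, at positions 127–138 — its reverse complement TCAGTCACGTGA is not present.
Both primers anneal to the bottom strand with 3' ends pointing the same way, so neither can prime synthesis back toward the other.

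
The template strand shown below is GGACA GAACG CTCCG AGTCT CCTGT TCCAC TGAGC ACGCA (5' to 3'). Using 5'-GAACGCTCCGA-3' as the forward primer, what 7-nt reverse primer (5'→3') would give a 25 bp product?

The forward primer binds at positions 6–16, so a 25 bp product ends at position 6 + 25 − 1 = 30.
The reverse primer anneals to the top strand over positions 24–30, i.e. to GTTCCAC.
Its sequence written 5'→3' is the reverse complement: GTGGAAC.

5'-GTGGAAC-3'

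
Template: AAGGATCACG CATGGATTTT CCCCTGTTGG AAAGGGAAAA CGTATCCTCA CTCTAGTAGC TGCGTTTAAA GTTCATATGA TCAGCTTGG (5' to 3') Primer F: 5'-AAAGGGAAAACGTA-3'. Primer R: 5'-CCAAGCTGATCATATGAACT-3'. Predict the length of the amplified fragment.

Forward primer AAAGGGAAAACGTA is found on the top strand at positions 31–44.
Taking the reverse complement of CCAAGCTGATCATATGAACT gives AGTTCATATGATCAGCTTGG, found at positions 70–89 on the template; the primer anneals here to the top strand with its 3' end pointing upstream.
The product runs from position 31 to position 89, so its length is 89 − 31 + 1 = 59 bp.

59 bp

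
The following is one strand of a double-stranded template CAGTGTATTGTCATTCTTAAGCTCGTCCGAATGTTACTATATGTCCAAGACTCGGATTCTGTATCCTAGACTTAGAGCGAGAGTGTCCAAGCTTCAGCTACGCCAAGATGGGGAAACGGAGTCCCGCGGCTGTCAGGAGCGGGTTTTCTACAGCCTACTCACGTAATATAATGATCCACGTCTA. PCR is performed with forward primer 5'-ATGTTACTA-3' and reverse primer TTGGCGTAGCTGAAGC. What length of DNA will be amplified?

76 bp

Forward primer ATGTTACTA is found on the top strand at positions 31–39.
The reverse primer's reverse complement is GCTTCAGCTACGCCAA, which matches the template at positions 91–106.
Amplicon spans positions 31–106: 76 bp.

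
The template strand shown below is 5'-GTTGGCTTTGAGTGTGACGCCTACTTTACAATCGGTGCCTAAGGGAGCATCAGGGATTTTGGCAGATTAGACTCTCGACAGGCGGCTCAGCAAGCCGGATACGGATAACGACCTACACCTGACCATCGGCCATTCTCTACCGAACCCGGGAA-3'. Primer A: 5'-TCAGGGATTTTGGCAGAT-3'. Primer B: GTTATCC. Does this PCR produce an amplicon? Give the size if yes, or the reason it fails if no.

Primer A (TCAGGGATTTTGGCAGAT) matches the top strand at positions 50–67; it acts as a forward primer.
Primer B's reverse complement is GGATAAC, matching the top strand at positions 103–109; it acts as a reverse primer.
The 3' ends face each other across positions 50–109, giving a 60 bp product.

Yes — a 60 bp product.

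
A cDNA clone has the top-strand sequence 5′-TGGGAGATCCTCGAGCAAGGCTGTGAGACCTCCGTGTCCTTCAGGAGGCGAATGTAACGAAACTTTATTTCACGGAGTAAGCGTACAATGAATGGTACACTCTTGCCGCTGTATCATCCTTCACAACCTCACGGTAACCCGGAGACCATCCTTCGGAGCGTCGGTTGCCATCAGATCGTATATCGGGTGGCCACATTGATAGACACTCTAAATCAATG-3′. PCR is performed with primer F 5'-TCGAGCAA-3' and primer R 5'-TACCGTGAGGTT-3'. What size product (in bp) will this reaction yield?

Forward primer TCGAGCAA is found on the top strand at positions 11–18.
The reverse primer's reverse complement is AACCTCACGGTA, which matches the template at positions 125–136.
Product length = (reverse-primer end) − (forward-primer start) + 1 = 136 − 11 + 1 = 126 bp.

126 bp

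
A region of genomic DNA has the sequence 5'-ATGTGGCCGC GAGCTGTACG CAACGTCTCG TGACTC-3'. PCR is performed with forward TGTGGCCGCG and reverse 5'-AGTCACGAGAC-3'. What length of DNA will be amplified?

34 bp

Scanning the template, TGTGGCCGCG occurs at positions 2–11; this primer anneals to the bottom strand there with its 3' end pointing downstream.
Taking the reverse complement of AGTCACGAGAC gives GTCTCGTGACT, found at positions 25–35 on the template; the primer anneals here to the top strand with its 3' end pointing upstream.
Product length = (reverse-primer end) − (forward-primer start) + 1 = 35 − 2 + 1 = 34 bp.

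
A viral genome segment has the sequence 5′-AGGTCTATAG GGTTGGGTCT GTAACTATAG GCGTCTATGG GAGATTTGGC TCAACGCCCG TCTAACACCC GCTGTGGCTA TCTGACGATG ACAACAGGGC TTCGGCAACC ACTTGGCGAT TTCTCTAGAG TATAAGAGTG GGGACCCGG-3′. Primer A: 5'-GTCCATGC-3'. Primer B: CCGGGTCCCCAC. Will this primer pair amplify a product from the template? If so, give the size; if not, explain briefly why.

Primer A (GTCCATGC) does not match the top strand, and its reverse complement GCATGGAC does not match either.
With no annealing site for primer A, no amplification occurs.

No product — primer A has no binding site in the template.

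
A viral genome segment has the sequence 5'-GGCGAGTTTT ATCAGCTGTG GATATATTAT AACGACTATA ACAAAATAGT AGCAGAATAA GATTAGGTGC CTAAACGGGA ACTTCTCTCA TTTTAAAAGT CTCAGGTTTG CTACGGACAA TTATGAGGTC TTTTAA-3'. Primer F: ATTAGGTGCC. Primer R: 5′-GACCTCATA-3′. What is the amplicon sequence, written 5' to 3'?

5'-ATTAGGTGCCTAAACGGGAACTTCTCTCATTTTAAAAGTCTCAGGTTTGCTACGGACAATTATGAGGTC-3'

Scanning the template, ATTAGGTGCC occurs at positions 62–71; this primer anneals to the bottom strand there with its 3' end pointing downstream.
Reverse complement of the reverse primer: TATGAGGTC. This occurs on the top strand at positions 122–130.
The product is the template from position 62 through 130 (69 bp).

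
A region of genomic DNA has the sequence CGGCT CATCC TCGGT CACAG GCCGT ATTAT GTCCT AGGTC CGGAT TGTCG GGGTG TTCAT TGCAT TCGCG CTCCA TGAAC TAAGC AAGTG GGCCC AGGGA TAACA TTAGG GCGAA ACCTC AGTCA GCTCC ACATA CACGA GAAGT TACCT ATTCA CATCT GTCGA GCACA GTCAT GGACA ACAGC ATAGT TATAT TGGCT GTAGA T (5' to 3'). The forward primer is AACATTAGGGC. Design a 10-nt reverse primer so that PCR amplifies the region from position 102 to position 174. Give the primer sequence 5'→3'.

The product's 3' end on the top strand is position 174.
The reverse primer anneals to the top strand over positions 165–174, i.e. to AGCACAGTCA.
Its sequence written 5'→3' is the reverse complement: TGACTGTGCT.

5'-TGACTGTGCT-3'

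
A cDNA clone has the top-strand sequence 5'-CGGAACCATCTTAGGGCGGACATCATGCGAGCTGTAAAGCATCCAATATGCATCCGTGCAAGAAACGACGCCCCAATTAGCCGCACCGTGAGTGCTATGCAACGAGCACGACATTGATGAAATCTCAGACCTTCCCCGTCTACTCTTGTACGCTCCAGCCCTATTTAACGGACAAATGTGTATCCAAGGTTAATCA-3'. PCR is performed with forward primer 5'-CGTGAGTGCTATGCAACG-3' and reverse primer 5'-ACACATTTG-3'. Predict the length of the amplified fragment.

Forward primer CGTGAGTGCTATGCAACG is found on the top strand at positions 87–104.
Taking the reverse complement of ACACATTTG gives CAAATGTGT, found at positions 173–181 on the template; the primer anneals here to the top strand with its 3' end pointing upstream.
The product runs from position 87 to position 181, so its length is 181 − 87 + 1 = 95 bp.

95 bp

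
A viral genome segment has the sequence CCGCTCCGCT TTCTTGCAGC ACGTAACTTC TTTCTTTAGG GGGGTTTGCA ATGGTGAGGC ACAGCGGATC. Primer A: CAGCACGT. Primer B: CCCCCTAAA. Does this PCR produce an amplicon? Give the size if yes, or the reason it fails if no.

Primer A (CAGCACGT) matches the top strand at positions 17–24; it acts as a forward primer.
Primer B's reverse complement is TTTAGGGGG, matching the top strand at positions 35–43; it acts as a reverse primer.
The 3' ends face each other across positions 17–43, giving a 27 bp product.

Yes — a 27 bp product.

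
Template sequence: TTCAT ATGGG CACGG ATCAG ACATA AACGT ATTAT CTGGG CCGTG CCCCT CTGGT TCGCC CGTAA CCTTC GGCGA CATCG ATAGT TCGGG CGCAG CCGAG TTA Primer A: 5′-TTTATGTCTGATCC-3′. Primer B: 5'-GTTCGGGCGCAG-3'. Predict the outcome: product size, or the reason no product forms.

No product — the primers' 3' ends point away from each other.

Primer A (TTTATGTCTGATCC) has reverse complement GGATCAGACATAAA, which matches the top strand at positions 14–27; primer A anneals to the top strand there with its 3' end pointing upstream toward position 14.
Primer B (GTTCGGGCGCAG) matches the top strand directly at positions 84–95; it anneals to the bottom strand with its 3' end pointing downstream toward position 95.
The 3' ends diverge (primer A extends toward position 1, primer B toward position 103), so the primers never converge on a shared product.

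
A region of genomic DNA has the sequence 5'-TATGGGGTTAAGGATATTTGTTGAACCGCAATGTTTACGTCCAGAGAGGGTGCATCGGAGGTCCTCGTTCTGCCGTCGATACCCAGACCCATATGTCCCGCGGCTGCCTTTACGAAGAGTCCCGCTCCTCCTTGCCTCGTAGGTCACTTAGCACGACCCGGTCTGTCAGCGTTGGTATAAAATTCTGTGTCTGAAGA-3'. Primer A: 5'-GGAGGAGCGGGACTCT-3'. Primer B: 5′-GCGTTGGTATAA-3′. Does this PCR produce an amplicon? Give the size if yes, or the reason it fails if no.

Primer A (GGAGGAGCGGGACTCT) has reverse complement AGAGTCCCGCTCCTCC, which matches the top strand at positions 116–131; primer A anneals to the top strand there with its 3' end pointing upstream toward position 116.
Primer B (GCGTTGGTATAA) matches the top strand directly at positions 169–180; it anneals to the bottom strand with its 3' end pointing downstream toward position 180.
The 3' ends diverge (primer A extends toward position 1, primer B toward position 197), so the primers never converge on a shared product.

No product — the primers' 3' ends point away from each other.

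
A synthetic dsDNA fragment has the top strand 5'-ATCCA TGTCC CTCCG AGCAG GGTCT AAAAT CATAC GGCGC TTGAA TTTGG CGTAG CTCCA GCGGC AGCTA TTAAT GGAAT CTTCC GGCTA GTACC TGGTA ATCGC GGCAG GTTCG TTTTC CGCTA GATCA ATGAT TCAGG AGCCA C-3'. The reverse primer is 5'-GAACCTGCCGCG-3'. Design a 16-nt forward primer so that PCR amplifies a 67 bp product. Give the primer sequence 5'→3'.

5'-TGGCGTAGCTCCAGCG-3'

The reverse primer's reverse complement CGCGGCAGGTTC matches the template at positions 103–114, so the product ends at position 114.
A 67 bp product then starts at position 114 − 67 + 1 = 48.
The forward primer is identical to the top strand there: TGGCGTAGCTCCAGCG.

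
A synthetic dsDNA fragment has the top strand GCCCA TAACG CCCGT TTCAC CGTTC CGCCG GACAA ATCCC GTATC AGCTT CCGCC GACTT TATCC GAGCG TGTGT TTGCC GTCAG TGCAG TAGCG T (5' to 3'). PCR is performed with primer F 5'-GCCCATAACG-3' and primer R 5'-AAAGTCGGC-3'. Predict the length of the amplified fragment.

Scanning the template, GCCCATAACG occurs at positions 1–10; this primer anneals to the bottom strand there with its 3' end pointing downstream.
Reverse complement of the reverse primer: GCCGACTTT. This occurs on the top strand at positions 53–61.
Amplicon spans positions 1–61: 61 bp.

61 bp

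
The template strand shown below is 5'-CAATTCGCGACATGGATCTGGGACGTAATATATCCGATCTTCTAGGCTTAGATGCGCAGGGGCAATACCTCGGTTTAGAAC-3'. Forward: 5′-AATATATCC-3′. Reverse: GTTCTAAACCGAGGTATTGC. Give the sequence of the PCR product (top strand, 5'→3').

5'-AATATATCCGATCTTCTAGGCTTAGATGCGCAGGGGCAATACCTCGGTTTAGAAC-3'

Scanning the template, AATATATCC occurs at positions 27–35; this primer anneals to the bottom strand there with its 3' end pointing downstream.
The reverse primer's reverse complement is GCAATACCTCGGTTTAGAAC, which matches the template at positions 62–81.
The product is the template from position 27 through 81 (55 bp).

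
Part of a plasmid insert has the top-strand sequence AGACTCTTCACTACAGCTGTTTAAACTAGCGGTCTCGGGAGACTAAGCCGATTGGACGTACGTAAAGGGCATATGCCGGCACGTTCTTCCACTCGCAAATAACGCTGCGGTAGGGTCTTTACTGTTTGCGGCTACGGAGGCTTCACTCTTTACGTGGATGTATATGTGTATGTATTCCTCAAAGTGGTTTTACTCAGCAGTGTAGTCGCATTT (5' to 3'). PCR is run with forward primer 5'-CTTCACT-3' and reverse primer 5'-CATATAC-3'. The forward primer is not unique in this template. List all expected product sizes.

161 bp, 26 bp

The forward primer CTTCACT matches the top strand at positions 6–12, 141–147.
The reverse primer's reverse complement is GTATATG, matching at positions 160–166.
Each forward site pairs with the reverse site to give a product ending at position 166: sizes 161, 26 bp.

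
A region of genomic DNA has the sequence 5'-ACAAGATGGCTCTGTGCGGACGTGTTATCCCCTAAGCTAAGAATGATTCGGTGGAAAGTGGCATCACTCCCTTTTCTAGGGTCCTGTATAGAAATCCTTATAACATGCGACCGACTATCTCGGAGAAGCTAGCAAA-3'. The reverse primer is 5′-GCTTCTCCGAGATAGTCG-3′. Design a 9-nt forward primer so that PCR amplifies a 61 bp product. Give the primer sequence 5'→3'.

5'-CCCTTTTCT-3'

The reverse primer's reverse complement CGACTATCTCGGAGAAGC matches the template at positions 112–129, so the product ends at position 129.
A 61 bp product then starts at position 129 − 61 + 1 = 69.
The forward primer is identical to the top strand there: CCCTTTTCT.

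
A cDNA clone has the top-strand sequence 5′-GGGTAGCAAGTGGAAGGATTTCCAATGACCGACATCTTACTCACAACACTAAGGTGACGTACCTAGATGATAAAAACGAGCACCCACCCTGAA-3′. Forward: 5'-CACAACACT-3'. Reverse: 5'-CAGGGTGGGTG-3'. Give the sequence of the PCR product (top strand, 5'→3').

5'-CACAACACTAAGGTGACGTACCTAGATGATAAAAACGAGCACCCACCCTG-3'

The forward primer matches the template at positions 42–50.
The reverse primer's reverse complement is CACCCACCCTG, which matches the template at positions 81–91.
The product is the template from position 42 through 91 (50 bp).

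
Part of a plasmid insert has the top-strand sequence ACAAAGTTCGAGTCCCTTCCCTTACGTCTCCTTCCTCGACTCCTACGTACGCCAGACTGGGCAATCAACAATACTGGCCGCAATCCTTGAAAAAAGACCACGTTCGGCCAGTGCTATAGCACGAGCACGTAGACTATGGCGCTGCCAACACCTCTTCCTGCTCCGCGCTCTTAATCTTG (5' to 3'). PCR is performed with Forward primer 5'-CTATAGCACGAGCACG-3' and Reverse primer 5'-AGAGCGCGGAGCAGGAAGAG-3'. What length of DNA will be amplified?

Scanning the template, CTATAGCACGAGCACG occurs at positions 114–129; this primer anneals to the bottom strand there with its 3' end pointing downstream.
Reverse complement of the reverse primer: CTCTTCCTGCTCCGCGCTCT. This occurs on the top strand at positions 152–171.
Amplicon spans positions 114–171: 58 bp.

58 bp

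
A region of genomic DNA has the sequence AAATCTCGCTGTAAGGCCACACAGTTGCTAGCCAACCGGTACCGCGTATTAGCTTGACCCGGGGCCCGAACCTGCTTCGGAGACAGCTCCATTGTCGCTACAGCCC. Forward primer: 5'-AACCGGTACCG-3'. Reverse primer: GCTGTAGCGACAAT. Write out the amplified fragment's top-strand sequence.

Forward primer AACCGGTACCG is found on the top strand at positions 34–44.
The reverse primer's reverse complement is ATTGTCGCTACAGC, which matches the template at positions 91–104.
The product is the template from position 34 through 104 (71 bp).

5'-AACCGGTACCGCGTATTAGCTTGACCCGGGGCCCGAACCTGCTTCGGAGACAGCTCCATTGTCGCTACAGC-3'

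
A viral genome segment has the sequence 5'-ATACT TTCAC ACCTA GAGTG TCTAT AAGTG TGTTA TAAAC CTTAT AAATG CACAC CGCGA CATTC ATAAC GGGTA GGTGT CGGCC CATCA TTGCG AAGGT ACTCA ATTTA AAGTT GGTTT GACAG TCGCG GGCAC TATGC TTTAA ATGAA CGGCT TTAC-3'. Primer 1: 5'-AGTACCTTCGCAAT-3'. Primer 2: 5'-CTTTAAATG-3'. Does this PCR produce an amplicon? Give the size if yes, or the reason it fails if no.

No product — the primers' 3' ends point away from each other.

Primer 1 (AGTACCTTCGCAAT) has reverse complement ATTGCGAAGGTACT, which matches the top strand at positions 90–103; primer 1 anneals to the top strand there with its 3' end pointing upstream toward position 90.
Primer 2 (CTTTAAATG) matches the top strand directly at positions 140–148; it anneals to the bottom strand with its 3' end pointing downstream toward position 148.
The 3' ends diverge (primer 1 extends toward position 1, primer 2 toward position 159), so the primers never converge on a shared product.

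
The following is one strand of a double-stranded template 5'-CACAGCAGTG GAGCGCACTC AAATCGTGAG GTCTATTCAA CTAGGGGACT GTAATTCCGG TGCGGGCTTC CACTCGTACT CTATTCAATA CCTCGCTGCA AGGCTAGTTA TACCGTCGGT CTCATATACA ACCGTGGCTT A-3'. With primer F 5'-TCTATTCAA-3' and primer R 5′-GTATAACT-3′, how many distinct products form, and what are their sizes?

Two products: 82 bp, 34 bp

The forward primer TCTATTCAA matches the top strand at positions 32–40, 80–88.
The reverse primer's reverse complement is AGTTATAC, matching at positions 106–113.
Each forward site pairs with the reverse site to give a product ending at position 113: sizes 82, 34 bp.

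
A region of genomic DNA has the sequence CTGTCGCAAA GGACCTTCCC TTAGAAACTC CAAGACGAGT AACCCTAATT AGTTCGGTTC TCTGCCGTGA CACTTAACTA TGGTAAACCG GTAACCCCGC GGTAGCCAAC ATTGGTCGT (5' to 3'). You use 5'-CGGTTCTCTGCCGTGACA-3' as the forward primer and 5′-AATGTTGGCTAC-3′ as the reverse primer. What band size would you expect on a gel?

59 bp

Scanning the template, CGGTTCTCTGCCGTGACA occurs at positions 55–72; this primer anneals to the bottom strand there with its 3' end pointing downstream.
Reverse complement of the reverse primer: GTAGCCAACATT. This occurs on the top strand at positions 102–113.
Amplicon spans positions 55–113: 59 bp.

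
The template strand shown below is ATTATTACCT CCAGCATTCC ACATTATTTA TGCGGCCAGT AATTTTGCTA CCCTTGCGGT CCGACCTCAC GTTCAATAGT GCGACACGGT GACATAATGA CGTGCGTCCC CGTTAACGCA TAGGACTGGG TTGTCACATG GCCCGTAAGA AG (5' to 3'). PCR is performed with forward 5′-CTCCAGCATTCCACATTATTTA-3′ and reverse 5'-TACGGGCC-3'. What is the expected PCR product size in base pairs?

139 bp

The forward primer matches the template at positions 9–30.
The reverse primer's reverse complement is GGCCCGTA, which matches the template at positions 140–147.
Product length = (reverse-primer end) − (forward-primer start) + 1 = 147 − 9 + 1 = 139 bp.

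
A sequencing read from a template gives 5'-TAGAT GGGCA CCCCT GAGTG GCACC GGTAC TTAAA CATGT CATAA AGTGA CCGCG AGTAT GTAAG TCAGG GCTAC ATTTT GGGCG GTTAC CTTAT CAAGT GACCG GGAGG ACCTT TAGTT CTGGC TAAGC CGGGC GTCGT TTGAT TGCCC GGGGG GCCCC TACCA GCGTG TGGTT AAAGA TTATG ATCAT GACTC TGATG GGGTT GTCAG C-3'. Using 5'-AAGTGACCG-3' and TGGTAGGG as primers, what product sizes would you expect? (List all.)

The forward primer AAGTGACCG matches the top strand at positions 45–53, 97–105.
The reverse primer's reverse complement is CCCTACCA, matching at positions 158–165.
Each forward site pairs with the reverse site to give a product ending at position 165: sizes 121, 69 bp.

121 bp, 69 bp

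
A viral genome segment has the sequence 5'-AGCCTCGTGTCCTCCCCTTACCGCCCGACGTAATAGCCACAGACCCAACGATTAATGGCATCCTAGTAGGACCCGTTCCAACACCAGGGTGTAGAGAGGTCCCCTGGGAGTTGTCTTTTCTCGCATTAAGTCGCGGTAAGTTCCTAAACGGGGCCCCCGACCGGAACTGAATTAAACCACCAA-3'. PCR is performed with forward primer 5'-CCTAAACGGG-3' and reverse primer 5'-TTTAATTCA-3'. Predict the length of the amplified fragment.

Scanning the template, CCTAAACGGG occurs at positions 143–152; this primer anneals to the bottom strand there with its 3' end pointing downstream.
The reverse primer's reverse complement is TGAATTAAA, which matches the template at positions 168–176.
Amplicon spans positions 143–176: 34 bp.

34 bp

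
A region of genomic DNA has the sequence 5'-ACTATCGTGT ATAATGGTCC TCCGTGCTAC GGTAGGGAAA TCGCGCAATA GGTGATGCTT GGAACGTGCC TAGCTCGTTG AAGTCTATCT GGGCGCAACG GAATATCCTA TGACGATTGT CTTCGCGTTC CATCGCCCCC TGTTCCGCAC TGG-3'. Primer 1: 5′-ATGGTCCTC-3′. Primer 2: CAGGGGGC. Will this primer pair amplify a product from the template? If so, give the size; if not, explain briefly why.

Yes — a 129 bp product.

Primer 1 (ATGGTCCTC) matches the top strand at positions 14–22; it acts as a forward primer.
Primer 2's reverse complement is GCCCCCTG, matching the top strand at positions 135–142; it acts as a reverse primer.
The 3' ends face each other across positions 14–142, giving a 129 bp product.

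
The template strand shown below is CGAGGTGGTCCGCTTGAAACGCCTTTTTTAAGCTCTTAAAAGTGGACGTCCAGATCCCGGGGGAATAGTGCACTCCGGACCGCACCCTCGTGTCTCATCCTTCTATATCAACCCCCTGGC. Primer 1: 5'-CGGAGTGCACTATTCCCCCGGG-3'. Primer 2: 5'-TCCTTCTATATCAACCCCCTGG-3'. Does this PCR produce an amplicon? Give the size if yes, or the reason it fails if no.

No product — the primers' 3' ends point away from each other.

Primer 1 (CGGAGTGCACTATTCCCCCGGG) has reverse complement CCCGGGGGAATAGTGCACTCCG, which matches the top strand at positions 56–77; primer 1 anneals to the top strand there with its 3' end pointing upstream toward position 56.
Primer 2 (TCCTTCTATATCAACCCCCTGG) matches the top strand directly at positions 98–119; it anneals to the bottom strand with its 3' end pointing downstream toward position 119.
The 3' ends diverge (primer 1 extends toward position 1, primer 2 toward position 120), so the primers never converge on a shared product.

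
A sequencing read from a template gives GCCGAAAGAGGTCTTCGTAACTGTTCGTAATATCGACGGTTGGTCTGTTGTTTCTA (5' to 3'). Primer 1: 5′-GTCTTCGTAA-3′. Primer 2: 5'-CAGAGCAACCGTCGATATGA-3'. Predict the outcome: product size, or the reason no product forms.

Primer 2 (CAGAGCAACCGTCGATATGA) does not match the top strand, and its reverse complement TCATATCGACGGTTGCTCTG does not match either.
With no annealing site for primer 2, no amplification occurs.

No product — primer 2 has no binding site in the template.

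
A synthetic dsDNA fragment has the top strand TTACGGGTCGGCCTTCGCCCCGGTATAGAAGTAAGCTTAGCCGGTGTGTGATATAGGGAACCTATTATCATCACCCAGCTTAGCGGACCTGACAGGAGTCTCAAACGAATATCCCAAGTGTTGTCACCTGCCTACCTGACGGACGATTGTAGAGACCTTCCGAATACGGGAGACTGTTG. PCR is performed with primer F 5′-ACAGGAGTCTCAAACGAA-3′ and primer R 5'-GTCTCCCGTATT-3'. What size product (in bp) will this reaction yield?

83 bp

Forward primer ACAGGAGTCTCAAACGAA is found on the top strand at positions 92–109.
Taking the reverse complement of GTCTCCCGTATT gives AATACGGGAGAC, found at positions 163–174 on the template; the primer anneals here to the top strand with its 3' end pointing upstream.
The product runs from position 92 to position 174, so its length is 174 − 92 + 1 = 83 bp.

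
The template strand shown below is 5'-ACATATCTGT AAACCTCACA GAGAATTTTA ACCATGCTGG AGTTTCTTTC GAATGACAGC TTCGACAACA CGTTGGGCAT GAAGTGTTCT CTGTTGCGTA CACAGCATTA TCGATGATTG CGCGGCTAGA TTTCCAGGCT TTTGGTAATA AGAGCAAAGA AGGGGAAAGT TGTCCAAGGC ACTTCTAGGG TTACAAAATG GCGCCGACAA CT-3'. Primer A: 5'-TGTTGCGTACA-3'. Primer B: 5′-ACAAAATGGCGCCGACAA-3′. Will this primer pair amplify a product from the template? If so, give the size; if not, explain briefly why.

Primer A (TGTTGCGTACA) matches the top strand at positions 92–102 (3' end points downstream).
Primer B (ACAAAATGGCGCCGACAA) also matches the top strand directly, at positions 193–210 — its reverse complement TTGTCGGCGCCATTTTGT is not present.
Both primers anneal to the bottom strand with 3' ends pointing the same way, so neither can prime synthesis back toward the other.

No product — both primers anneal to the same strand and extend in the same direction.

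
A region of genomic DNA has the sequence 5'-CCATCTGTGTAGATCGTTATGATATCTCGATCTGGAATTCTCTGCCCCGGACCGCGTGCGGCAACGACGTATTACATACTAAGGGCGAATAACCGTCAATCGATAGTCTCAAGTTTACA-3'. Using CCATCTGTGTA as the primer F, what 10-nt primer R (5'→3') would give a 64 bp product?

The forward primer binds at positions 1–11, so a 64 bp product ends at position 1 + 64 − 1 = 64.
The reverse primer anneals to the top strand over positions 55–64, i.e. to CGTGCGGCAA.
Its sequence written 5'→3' is the reverse complement: TTGCCGCACG.

5'-TTGCCGCACG-3'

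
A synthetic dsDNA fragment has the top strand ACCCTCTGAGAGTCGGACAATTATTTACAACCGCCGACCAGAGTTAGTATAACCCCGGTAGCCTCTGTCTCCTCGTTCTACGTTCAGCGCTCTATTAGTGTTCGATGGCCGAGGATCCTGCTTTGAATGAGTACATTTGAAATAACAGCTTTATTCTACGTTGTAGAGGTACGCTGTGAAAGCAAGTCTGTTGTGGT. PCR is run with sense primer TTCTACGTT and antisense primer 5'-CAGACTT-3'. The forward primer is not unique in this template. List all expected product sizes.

115 bp, 37 bp

The forward primer TTCTACGTT matches the top strand at positions 76–84, 154–162.
The reverse primer's reverse complement is AAGTCTG, matching at positions 184–190.
Each forward site pairs with the reverse site to give a product ending at position 190: sizes 115, 37 bp.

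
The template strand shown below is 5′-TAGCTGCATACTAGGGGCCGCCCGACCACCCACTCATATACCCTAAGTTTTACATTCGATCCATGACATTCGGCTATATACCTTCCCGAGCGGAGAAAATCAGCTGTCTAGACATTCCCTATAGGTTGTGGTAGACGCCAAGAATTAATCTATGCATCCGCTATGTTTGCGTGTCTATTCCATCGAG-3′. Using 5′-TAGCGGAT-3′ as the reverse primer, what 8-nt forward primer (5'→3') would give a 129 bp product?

5'-CATATACC-3'

The reverse primer's reverse complement ATCCGCTA matches the template at positions 156–163, so the product ends at position 163.
A 129 bp product then starts at position 163 − 129 + 1 = 35.
The forward primer is identical to the top strand there: CATATACC.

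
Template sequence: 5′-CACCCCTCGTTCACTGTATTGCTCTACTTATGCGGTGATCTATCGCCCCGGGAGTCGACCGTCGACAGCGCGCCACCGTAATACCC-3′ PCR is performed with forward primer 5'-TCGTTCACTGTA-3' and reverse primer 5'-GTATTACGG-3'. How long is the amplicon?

The forward primer matches the template at positions 7–18.
Taking the reverse complement of GTATTACGG gives CCGTAATAC, found at positions 76–84 on the template; the primer anneals here to the top strand with its 3' end pointing upstream.
The product runs from position 7 to position 84, so its length is 84 − 7 + 1 = 78 bp.

78 bp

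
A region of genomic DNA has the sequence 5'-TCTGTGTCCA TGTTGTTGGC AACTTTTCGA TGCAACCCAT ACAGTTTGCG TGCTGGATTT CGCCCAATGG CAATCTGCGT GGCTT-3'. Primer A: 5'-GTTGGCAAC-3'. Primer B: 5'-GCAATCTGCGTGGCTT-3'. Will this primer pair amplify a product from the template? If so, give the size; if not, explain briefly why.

Primer A (GTTGGCAAC) matches the top strand at positions 15–23 (3' end points downstream).
Primer B (GCAATCTGCGTGGCTT) also matches the top strand directly, at positions 70–85 — its reverse complement AAGCCACGCAGATTGC is not present.
Both primers anneal to the bottom strand with 3' ends pointing the same way, so neither can prime synthesis back toward the other.

No product — both primers anneal to the same strand and extend in the same direction.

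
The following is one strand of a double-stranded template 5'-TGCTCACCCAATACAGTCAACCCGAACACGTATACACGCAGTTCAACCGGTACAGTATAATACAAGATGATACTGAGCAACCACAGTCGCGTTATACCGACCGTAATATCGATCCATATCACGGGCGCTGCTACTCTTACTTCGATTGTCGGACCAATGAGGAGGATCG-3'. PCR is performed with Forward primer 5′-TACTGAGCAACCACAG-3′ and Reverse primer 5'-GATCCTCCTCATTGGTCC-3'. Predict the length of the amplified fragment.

Forward primer TACTGAGCAACCACAG is found on the top strand at positions 71–86.
Reverse complement of the reverse primer: GGACCAATGAGGAGGATC. This occurs on the top strand at positions 151–168.
The product runs from position 71 to position 168, so its length is 168 − 71 + 1 = 98 bp.

98 bp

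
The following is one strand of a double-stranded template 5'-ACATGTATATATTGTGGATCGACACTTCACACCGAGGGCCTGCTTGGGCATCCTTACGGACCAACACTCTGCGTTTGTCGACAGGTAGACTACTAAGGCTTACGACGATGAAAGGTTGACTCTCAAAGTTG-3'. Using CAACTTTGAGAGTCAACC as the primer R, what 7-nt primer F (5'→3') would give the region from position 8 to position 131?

5'-TATATTG-3'

The reverse primer's reverse complement GGTTGACTCTCAAAGTTG matches the template at positions 114–131; the product starts at position 8.
The forward primer is identical to the top strand over positions 8–14: TATATTG.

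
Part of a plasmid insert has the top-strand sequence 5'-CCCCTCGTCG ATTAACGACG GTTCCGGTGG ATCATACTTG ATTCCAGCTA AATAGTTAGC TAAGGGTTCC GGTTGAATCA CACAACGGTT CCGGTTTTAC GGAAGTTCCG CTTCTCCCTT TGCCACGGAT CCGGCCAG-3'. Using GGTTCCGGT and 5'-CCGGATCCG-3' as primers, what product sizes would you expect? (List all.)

The forward primer GGTTCCGGT matches the top strand at positions 20–28, 65–73, 87–95.
The reverse primer's reverse complement is CGGATCCGG, matching at positions 126–134.
Each forward site pairs with the reverse site to give a product ending at position 134: sizes 115, 70, 48 bp.

115 bp, 70 bp, 48 bp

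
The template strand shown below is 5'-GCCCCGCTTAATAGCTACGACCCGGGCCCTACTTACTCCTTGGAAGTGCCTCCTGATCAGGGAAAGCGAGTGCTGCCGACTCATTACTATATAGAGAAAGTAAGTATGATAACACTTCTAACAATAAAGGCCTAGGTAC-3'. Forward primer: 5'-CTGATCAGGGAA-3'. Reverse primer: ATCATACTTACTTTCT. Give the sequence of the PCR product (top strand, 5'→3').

Forward primer CTGATCAGGGAA is found on the top strand at positions 53–64.
Taking the reverse complement of ATCATACTTACTTTCT gives AGAAAGTAAGTATGAT, found at positions 95–110 on the template; the primer anneals here to the top strand with its 3' end pointing upstream.
The product is the template from position 53 through 110 (58 bp).

5'-CTGATCAGGGAAAGCGAGTGCTGCCGACTCATTACTATATAGAGAAAGTAAGTATGAT-3'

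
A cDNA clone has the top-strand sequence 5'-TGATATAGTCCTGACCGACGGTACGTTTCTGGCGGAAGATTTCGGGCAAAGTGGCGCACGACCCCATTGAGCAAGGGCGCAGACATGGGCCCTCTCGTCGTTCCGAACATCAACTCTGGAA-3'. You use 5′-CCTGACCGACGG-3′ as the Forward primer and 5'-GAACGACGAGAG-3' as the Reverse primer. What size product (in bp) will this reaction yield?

94 bp

Forward primer CCTGACCGACGG is found on the top strand at positions 10–21.
The reverse primer's reverse complement is CTCTCGTCGTTC, which matches the template at positions 92–103.
Product length = (reverse-primer end) − (forward-primer start) + 1 = 103 − 10 + 1 = 94 bp.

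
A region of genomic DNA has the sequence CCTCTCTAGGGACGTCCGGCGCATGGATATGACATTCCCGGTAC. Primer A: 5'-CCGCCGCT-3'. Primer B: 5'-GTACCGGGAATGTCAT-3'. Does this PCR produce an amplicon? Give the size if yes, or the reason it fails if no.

No product — primer A has no binding site in the template.

Primer A (CCGCCGCT) does not match the top strand, and its reverse complement AGCGGCGG does not match either.
With no annealing site for primer A, no amplification occurs.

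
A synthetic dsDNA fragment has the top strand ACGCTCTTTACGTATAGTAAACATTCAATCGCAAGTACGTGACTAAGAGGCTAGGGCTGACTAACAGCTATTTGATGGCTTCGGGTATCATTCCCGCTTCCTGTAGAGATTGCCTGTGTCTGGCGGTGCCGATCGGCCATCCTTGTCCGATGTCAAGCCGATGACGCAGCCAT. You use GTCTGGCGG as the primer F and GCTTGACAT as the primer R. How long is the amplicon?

The forward primer matches the template at positions 118–126.
Taking the reverse complement of GCTTGACAT gives ATGTCAAGC, found at positions 150–158 on the template; the primer anneals here to the top strand with its 3' end pointing upstream.
The product runs from position 118 to position 158, so its length is 158 − 118 + 1 = 41 bp.

41 bp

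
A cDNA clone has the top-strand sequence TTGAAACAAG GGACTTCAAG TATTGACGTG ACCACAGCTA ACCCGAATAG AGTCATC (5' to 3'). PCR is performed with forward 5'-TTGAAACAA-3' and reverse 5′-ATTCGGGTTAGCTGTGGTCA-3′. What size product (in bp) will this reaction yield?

48 bp

The forward primer matches the template at positions 1–9.
The reverse primer's reverse complement is TGACCACAGCTAACCCGAAT, which matches the template at positions 29–48.
Product length = (reverse-primer end) − (forward-primer start) + 1 = 48 − 1 + 1 = 48 bp.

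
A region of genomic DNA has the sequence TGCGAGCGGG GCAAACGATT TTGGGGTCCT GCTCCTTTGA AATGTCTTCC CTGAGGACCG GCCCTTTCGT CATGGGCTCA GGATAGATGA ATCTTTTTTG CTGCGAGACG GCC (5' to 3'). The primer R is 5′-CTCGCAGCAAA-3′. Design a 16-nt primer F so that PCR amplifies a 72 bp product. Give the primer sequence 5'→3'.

The reverse primer's reverse complement TTTGCTGCGAG matches the template at positions 97–107, so the product ends at position 107.
A 72 bp product then starts at position 107 − 72 + 1 = 36.
The forward primer is identical to the top strand there: TTTGAAATGTCTTCCC.

5'-TTTGAAATGTCTTCCC-3'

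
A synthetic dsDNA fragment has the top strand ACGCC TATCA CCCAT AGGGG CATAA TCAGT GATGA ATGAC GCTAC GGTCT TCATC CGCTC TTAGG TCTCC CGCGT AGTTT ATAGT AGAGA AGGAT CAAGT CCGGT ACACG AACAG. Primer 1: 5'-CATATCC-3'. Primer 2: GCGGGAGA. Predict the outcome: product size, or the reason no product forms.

No product — primer 1 has no binding site in the template.

Primer 1 (CATATCC) does not match the top strand, and its reverse complement GGATATG does not match either.
With no annealing site for primer 1, no amplification occurs.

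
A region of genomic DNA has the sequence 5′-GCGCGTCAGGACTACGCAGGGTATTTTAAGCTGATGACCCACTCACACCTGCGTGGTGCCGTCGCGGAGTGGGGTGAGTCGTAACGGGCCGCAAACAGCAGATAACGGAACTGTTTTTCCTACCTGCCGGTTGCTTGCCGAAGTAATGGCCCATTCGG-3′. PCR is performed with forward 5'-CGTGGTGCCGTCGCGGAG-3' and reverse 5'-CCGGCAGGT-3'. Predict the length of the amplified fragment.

The forward primer matches the template at positions 52–69.
Reverse complement of the reverse primer: ACCTGCCGG. This occurs on the top strand at positions 122–130.
Amplicon spans positions 52–130: 79 bp.

79 bp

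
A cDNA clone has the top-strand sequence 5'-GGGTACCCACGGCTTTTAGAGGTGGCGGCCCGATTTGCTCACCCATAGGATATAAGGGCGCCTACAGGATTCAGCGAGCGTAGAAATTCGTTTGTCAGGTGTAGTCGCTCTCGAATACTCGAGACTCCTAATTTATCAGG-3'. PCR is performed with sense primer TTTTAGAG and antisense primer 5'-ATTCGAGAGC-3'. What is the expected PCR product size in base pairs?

103 bp

Scanning the template, TTTTAGAG occurs at positions 14–21; this primer anneals to the bottom strand there with its 3' end pointing downstream.
Reverse complement of the reverse primer: GCTCTCGAAT. This occurs on the top strand at positions 107–116.
The product runs from position 14 to position 116, so its length is 116 − 14 + 1 = 103 bp.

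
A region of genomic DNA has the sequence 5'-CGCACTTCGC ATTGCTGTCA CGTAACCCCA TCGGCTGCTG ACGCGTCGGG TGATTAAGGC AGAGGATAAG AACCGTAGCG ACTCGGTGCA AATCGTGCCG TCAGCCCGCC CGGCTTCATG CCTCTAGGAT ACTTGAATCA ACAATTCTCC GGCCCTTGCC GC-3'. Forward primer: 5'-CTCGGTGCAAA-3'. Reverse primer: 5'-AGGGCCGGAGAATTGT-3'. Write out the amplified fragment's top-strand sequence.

5'-CTCGGTGCAAATCGTGCCGTCAGCCCGCCCGGCTTCATGCCTCTAGGATACTTGAATCAACAATTCTCCGGCCCT-3'

Scanning the template, CTCGGTGCAAA occurs at positions 82–92; this primer anneals to the bottom strand there with its 3' end pointing downstream.
The reverse primer's reverse complement is ACAATTCTCCGGCCCT, which matches the template at positions 141–156.
The product is the template from position 82 through 156 (75 bp).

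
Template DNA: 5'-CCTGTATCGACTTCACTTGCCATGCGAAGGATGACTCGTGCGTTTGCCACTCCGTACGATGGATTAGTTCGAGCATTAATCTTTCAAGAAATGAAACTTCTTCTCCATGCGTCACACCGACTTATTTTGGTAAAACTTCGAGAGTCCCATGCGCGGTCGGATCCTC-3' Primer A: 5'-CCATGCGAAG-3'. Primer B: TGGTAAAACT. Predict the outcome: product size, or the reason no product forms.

Primer A (CCATGCGAAG) matches the top strand at positions 20–29 (3' end points downstream).
Primer B (TGGTAAAACT) also matches the top strand directly, at positions 128–137 — its reverse complement AGTTTTACCA is not present.
Both primers anneal to the bottom strand with 3' ends pointing the same way, so neither can prime synthesis back toward the other.

No product — both primers anneal to the same strand and extend in the same direction.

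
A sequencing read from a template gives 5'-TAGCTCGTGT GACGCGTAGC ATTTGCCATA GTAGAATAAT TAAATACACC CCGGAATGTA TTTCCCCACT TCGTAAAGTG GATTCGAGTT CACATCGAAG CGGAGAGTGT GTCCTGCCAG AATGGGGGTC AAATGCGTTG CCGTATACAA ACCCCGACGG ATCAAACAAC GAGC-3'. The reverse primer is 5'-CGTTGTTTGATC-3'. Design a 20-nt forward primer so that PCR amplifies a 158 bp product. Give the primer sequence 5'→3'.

5'-GCGTAGCATTTGCCATAGTA-3'

The reverse primer's reverse complement GATCAAACAACG matches the template at positions 160–171, so the product ends at position 171.
A 158 bp product then starts at position 171 − 158 + 1 = 14.
The forward primer is identical to the top strand there: GCGTAGCATTTGCCATAGTA.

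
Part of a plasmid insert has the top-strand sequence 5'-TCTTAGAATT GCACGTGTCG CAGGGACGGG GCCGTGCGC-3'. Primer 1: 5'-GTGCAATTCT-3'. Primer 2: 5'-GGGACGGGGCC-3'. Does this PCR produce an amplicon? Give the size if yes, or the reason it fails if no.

No product — the primers' 3' ends point away from each other.

Primer 1 (GTGCAATTCT) has reverse complement AGAATTGCAC, which matches the top strand at positions 5–14; primer 1 anneals to the top strand there with its 3' end pointing upstream toward position 5.
Primer 2 (GGGACGGGGCC) matches the top strand directly at positions 23–33; it anneals to the bottom strand with its 3' end pointing downstream toward position 33.
The 3' ends diverge (primer 1 extends toward position 1, primer 2 toward position 39), so the primers never converge on a shared product.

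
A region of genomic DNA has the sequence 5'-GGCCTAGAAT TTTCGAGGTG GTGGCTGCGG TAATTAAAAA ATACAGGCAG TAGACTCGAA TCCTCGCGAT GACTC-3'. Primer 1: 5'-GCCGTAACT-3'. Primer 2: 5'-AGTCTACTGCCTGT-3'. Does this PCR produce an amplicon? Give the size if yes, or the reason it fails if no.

No product — primer 1 has no binding site in the template.

Primer 1 (GCCGTAACT) does not match the top strand, and its reverse complement AGTTACGGC does not match either.
With no annealing site for primer 1, no amplification occurs.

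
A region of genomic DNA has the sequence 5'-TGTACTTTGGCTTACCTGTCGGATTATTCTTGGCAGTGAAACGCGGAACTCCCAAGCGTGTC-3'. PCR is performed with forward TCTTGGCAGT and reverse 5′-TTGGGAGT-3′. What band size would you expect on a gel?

28 bp

Scanning the template, TCTTGGCAGT occurs at positions 28–37; this primer anneals to the bottom strand there with its 3' end pointing downstream.
The reverse primer's reverse complement is ACTCCCAA, which matches the template at positions 48–55.
Amplicon spans positions 28–55: 28 bp.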